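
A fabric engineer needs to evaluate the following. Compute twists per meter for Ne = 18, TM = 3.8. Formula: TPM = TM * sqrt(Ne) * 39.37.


Formula: TPM = TM * sqrt(Ne) * 39.37
Step 1: sqrt(Ne) = sqrt(18) = 4.2426
Step 2: TM * sqrt(Ne) = 3.8 * 4.2426 = 16.1219
Step 3: TPM = 16.1219 * 39.37 = 635 twists/m

635 twists/m


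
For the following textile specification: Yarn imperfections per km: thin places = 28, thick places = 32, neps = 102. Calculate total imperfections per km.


Formula: Total = thin places + thick places + neps
Total = 28 + 32 + 102
Total = 162 imperfections/km

162 imperfections/km


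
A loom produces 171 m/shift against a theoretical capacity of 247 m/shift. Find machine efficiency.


Formula: Efficiency% = (Actual output / Theoretical output) * 100
Efficiency% = (171 / 247) * 100
Efficiency% = 0.692308 * 100 = 69.2308% ≈ 69.2%

69.2%


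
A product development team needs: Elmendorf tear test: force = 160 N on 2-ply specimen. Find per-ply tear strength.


Formula: Per-ply strength = Total force / Number of plies
Per-ply = 160 N / 2
Per-ply = 80 N

80 N


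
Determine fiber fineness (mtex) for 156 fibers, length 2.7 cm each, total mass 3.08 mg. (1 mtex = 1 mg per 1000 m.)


Formula: fineness (mtex) = mass (mg) / total length (km) = (mass_mg / total_length_m) * 1000
Step 1: Convert fiber length: 2.7 cm = 0.027 m
Step 2: Total fiber length = 156 * 0.027 = 4.212 m
Step 3: Linear density = 3.08 mg / 4.212 m = 0.7312 mg/m
Step 4: fineness = 0.7312 * 1000 = 731.2 mtex

731.2 mtex


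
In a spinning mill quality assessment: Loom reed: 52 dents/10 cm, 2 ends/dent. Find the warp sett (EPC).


Formula: EPC = (dents per 10 cm * ends per dent) / 10
Step 1: Total ends per 10 cm = 52 * 2 = 104
Step 2: EPC = 104 / 10 = 10.4 ends/cm

10.4 ends/cm


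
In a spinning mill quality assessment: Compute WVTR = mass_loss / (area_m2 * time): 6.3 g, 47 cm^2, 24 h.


Formula: WVTR = mass_loss / (area * time)
Step 1: Convert area: 47 cm^2 = 0.0047 m^2
Step 2: WVTR = 6.3 g / (0.0047 m^2 * 24 h)
Step 3: WVTR = 6.3 / 0.1128 = 55.9 g/m^2/h

55.9 g/m^2/h


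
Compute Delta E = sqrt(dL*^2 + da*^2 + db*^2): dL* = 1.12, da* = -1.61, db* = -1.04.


Formula: Delta E = sqrt(dL*^2 + da*^2 + db*^2)
Step 1: dL*^2 = 1.12^2 = 1.2544
Step 2: da*^2 = (-1.61)^2 = 2.5921
Step 3: db*^2 = (-1.04)^2 = 1.0816
Step 4: Sum = 1.2544 + 2.5921 + 1.0816 = 4.9281
Step 5: Delta E = sqrt(4.9281) = 2.22

2.22 Delta E


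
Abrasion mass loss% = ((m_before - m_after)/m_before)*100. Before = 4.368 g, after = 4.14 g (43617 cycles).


Formula: Mass loss% = ((m_before - m_after) / m_before) * 100
Step 1: Mass loss = 4.368 - 4.14 = 0.228 g
Step 2: Ratio = 0.228 / 4.368 = 0.0521978
Step 3: Mass loss% = 0.0521978 * 100 = 5.21978% ≈ 5.22%

5.22%


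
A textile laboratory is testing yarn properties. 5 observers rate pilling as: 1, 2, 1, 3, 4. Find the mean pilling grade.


Formula: Mean = sum / count
Sum = 1 + 2 + 1 + 3 + 4 = 11
Mean = 11 / 5 = 2.2

2.2


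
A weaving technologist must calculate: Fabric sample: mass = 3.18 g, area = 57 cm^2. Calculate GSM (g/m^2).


Formula: GSM = mass_g / area_m2
Step 1: Convert area: 57 cm^2 = 57 / 10000 = 0.0057 m^2
Step 2: GSM = 3.18 g / 0.0057 m^2 = 557.9 g/m^2

557.9 g/m^2


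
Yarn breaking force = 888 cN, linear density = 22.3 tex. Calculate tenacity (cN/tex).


Formula: Tenacity = Breaking force / Linear density
Tenacity = 888 cN / 22.3 tex
Tenacity = 39.82 cN/tex

39.82 cN/tex


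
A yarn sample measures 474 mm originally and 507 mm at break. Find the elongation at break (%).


Formula: Elongation (%) = ((L_break - L0) / L0) * 100
Step 1: Extension = 507 - 474 = 33 mm
Step 2: Elongation = (33 / 474) * 100
Step 3: Elongation = 0.06962 * 100 = 6.962% ≈ 7.0%

7.0%


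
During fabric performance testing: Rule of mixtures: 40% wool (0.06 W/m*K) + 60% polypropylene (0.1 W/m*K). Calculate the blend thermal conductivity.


Formula: Blend property = (fraction_A * property_A) + (fraction_B * property_B)
Step 1: Contribution A = 40/100 * 0.06 W/m*K = 0.024 W/m*K
Step 2: Contribution B = 60/100 * 0.1 W/m*K = 0.06 W/m*K
Step 3: Blend thermal conductivity = 0.024 + 0.06 = 0.084 W/m*K

0.084 W/m*K


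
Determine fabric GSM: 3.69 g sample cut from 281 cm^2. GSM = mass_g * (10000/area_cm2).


Formula: GSM = mass_g / area_m2
Step 1: Convert area: 281 cm^2 = 281 / 10000 = 0.0281 m^2
Step 2: GSM = 3.69 g / 0.0281 m^2 = 131.3 g/m^2

131.3 g/m^2


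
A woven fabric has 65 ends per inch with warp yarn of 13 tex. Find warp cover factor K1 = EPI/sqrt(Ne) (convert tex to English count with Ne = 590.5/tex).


Formula: K1 = EPI / sqrt(Ne), with Ne = 590.5 / tex_warp
Step 1: Ne = 590.5 / 13 = 45.423
Step 2: sqrt(Ne) = sqrt(45.423) = 6.7397
Step 3: K1 = 65 / 6.7397 = 9.6

9.6


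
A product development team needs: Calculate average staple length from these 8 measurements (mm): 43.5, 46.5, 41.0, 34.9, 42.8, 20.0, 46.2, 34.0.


Formula: Mean = sum of lengths / count
Sum = 43.5 + 46.5 + 41.0 + 34.9 + 42.8 + 20.0 + 46.2 + 34.0
Sum = 308.9 mm
Mean = 308.9 / 8 = 38.61 mm

38.61 mm


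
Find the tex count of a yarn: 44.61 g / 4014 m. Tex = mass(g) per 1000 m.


Formula: Tex = (mass_g / length_m) * 1000
Substituting: Tex = (44.61 / 4014) * 1000
Intermediate: 44.61 / 4014 = 0.0111136 g/m
Tex = 0.0111136 * 1000 = 11.11 tex

11.11 tex


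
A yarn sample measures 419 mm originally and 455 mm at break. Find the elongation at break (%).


Formula: Elongation (%) = ((L_break - L0) / L0) * 100
Step 1: Extension = 455 - 419 = 36 mm
Step 2: Elongation = (36 / 419) * 100
Step 3: Elongation = 0.085919 * 100 = 8.5919% ≈ 8.6%

8.6%


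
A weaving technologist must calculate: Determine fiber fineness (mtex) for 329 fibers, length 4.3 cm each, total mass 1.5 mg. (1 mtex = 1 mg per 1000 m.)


Formula: fineness (mtex) = mass (mg) / total length (km) = (mass_mg / total_length_m) * 1000
Step 1: Convert fiber length: 4.3 cm = 0.043 m
Step 2: Total fiber length = 329 * 0.043 = 14.147 m
Step 3: Linear density = 1.5 mg / 14.147 m = 0.1060 mg/m
Step 4: fineness = 0.1060 * 1000 = 106.0 mtex

106.0 mtex


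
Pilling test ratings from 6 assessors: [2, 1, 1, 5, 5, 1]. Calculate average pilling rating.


Formula: Mean = sum / count
Sum = 2 + 1 + 1 + 5 + 5 + 1 = 15
Mean = 15 / 6 = 2.5

2.5


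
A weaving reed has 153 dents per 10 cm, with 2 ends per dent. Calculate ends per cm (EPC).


Formula: EPC = (dents per 10 cm * ends per dent) / 10
Step 1: Total ends per 10 cm = 153 * 2 = 306
Step 2: EPC = 306 / 10 = 30.6 ends/cm

30.6 ends/cm


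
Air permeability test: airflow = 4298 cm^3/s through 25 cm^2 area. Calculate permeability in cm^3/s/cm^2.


Formula: Air Permeability = Airflow / Test Area
AP = 4298 cm^3/s / 25 cm^2
AP = 171.9 cm^3/s/cm^2

171.9 cm^3/s/cm^2


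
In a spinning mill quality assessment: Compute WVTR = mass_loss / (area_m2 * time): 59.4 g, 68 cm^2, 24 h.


Formula: WVTR = mass_loss / (area * time)
Step 1: Convert area: 68 cm^2 = 0.0068 m^2
Step 2: WVTR = 59.4 g / (0.0068 m^2 * 24 h)
Step 3: WVTR = 59.4 / 0.1632 = 364.0 g/m^2/h

364.0 g/m^2/h


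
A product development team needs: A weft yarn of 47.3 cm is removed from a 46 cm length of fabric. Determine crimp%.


Formula: Crimp% = ((L_yarn - L_fabric) / L_fabric) * 100
Step 1: Extension = 47.3 - 46 = 1.3 cm
Step 2: Crimp% = (1.3 / 46) * 100
Step 3: Crimp% = 0.028261 * 100 = 2.8261% ≈ 2.8%

2.8%


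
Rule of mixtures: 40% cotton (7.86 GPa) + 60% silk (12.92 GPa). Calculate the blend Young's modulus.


Formula: Blend property = (fraction_A * property_A) + (fraction_B * property_B)
Step 1: Contribution A = 40/100 * 7.86 GPa = 3.144 GPa
Step 2: Contribution B = 60/100 * 12.92 GPa = 7.752 GPa
Step 3: Blend Young's modulus = 3.144 + 7.752 = 10.896 GPa

10.896 GPa


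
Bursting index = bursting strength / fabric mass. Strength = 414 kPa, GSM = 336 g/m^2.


Formula: Bursting Index = Bursting Strength / Fabric GSM
BI = 414 kPa / 336 g/m^2
BI = 1.232 kPa/(g/m^2)

1.232 kPa/(g/m^2)


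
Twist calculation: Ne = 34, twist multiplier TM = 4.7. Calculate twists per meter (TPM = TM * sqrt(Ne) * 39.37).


Formula: TPM = TM * sqrt(Ne) * 39.37
Step 1: sqrt(Ne) = sqrt(34) = 5.831
Step 2: TM * sqrt(Ne) = 4.7 * 5.831 = 27.4057
Step 3: TPM = 27.4057 * 39.37 = 1079 twists/m

1079 twists/m


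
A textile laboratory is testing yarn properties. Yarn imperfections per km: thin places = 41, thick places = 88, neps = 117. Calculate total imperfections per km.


Formula: Total = thin places + thick places + neps
Total = 41 + 88 + 117
Total = 246 imperfections/km

246 imperfections/km


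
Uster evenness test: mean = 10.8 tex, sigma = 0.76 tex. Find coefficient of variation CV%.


Formula: CV% = (standard deviation / mean) * 100
Step 1: Ratio = 0.76 / 10.8 = 0.07037
Step 2: CV% = 0.07037 * 100 = 7.037% ≈ 7.0%

7.0%


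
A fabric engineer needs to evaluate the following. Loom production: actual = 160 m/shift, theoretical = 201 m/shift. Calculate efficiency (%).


Formula: Efficiency% = (Actual output / Theoretical output) * 100
Efficiency% = (160 / 201) * 100
Efficiency% = 0.79602 * 100 = 79.602% ≈ 79.6%

79.6%


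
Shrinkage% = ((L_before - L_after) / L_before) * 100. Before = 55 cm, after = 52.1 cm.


Formula: Shrinkage% = ((L_before - L_after) / L_before) * 100
Step 1: Shrinkage = 55 - 52.1 = 2.9 cm
Step 2: Shrinkage% = (2.9 / 55) * 100
Step 3: Shrinkage% = 0.052727 * 100 = 5.2727% ≈ 5.3%

5.3%


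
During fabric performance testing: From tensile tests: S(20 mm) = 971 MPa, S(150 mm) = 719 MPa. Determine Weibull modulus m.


Formula: m = ln(L1/L2) / ln(S2/S1)
Step 1: ln(L1/L2) = ln(20/150) = -2.01490
Step 2: S2/S1 = 719/971 = 0.74047
Step 3: ln(S2/S1) = ln(0.74047) = -0.30047
Step 4: m = -2.01490 / -0.30047 = 6.71

6.71 (Weibull m)


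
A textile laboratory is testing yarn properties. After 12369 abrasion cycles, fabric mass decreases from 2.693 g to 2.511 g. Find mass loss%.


Formula: Mass loss% = ((m_before - m_after) / m_before) * 100
Step 1: Mass loss = 2.693 - 2.511 = 0.182 g
Step 2: Ratio = 0.182 / 2.693 = 0.0675826
Step 3: Mass loss% = 0.0675826 * 100 = 6.75826% ≈ 6.76%

6.76%


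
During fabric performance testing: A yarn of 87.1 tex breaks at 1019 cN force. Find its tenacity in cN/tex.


Formula: Tenacity = Breaking force / Linear density
Tenacity = 1019 cN / 87.1 tex
Tenacity = 11.70 cN/tex

11.70 cN/tex


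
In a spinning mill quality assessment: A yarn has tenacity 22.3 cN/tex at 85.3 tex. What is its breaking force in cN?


Formula: Breaking force = Tenacity * Linear density
F = 22.3 cN/tex * 85.3 tex
F = 1902.19 cN

1902.19 cN


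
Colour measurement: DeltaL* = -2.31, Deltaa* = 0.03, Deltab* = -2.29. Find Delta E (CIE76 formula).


Formula: Delta E = sqrt(dL*^2 + da*^2 + db*^2)
Step 1: dL*^2 = (-2.31)^2 = 5.3361
Step 2: da*^2 = 0.03^2 = 0.0009
Step 3: db*^2 = (-2.29)^2 = 5.2441
Step 4: Sum = 5.3361 + 0.0009 + 5.2441 = 10.5811
Step 5: Delta E = sqrt(10.5811) = 3.25

3.25 Delta E


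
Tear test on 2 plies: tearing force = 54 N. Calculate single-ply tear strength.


Formula: Per-ply strength = Total force / Number of plies
Per-ply = 54 N / 2
Per-ply = 27 N

27 N


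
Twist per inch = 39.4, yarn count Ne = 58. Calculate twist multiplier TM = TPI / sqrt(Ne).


Formula: TM = TPI / sqrt(Ne)
Step 1: sqrt(Ne) = sqrt(58) = 7.6158
Step 2: TM = 39.4 / 7.6158 = 5.17

5.17 TM


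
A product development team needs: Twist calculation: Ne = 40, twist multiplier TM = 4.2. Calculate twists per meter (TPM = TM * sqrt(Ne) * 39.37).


Formula: TPM = TM * sqrt(Ne) * 39.37
Step 1: sqrt(Ne) = sqrt(40) = 6.3246
Step 2: TM * sqrt(Ne) = 4.2 * 6.3246 = 26.5633
Step 3: TPM = 26.5633 * 39.37 = 1046 twists/m

1046 twists/m


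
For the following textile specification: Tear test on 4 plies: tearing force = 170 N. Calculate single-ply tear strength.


Formula: Per-ply strength = Total force / Number of plies
Per-ply = 170 N / 4
Per-ply = 42.5 N

42.5 N


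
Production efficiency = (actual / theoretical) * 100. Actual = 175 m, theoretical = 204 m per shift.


Formula: Efficiency% = (Actual output / Theoretical output) * 100
Efficiency% = (175 / 204) * 100
Efficiency% = 0.857843 * 100 = 85.7843% ≈ 85.8%

85.8%


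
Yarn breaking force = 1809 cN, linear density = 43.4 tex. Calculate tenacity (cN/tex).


Formula: Tenacity = Breaking force / Linear density
Tenacity = 1809 cN / 43.4 tex
Tenacity = 41.68 cN/tex

41.68 cN/tex


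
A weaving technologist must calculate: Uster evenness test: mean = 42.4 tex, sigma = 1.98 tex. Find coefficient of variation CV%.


Formula: CV% = (standard deviation / mean) * 100
Step 1: Ratio = 1.98 / 42.4 = 0.046698
Step 2: CV% = 0.046698 * 100 = 4.6698% ≈ 4.7%

4.7%


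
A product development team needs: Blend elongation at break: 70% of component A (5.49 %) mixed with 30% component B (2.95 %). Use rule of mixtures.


Formula: Blend property = (fraction_A * property_A) + (fraction_B * property_B)
Step 1: Contribution A = 70/100 * 5.49 % = 3.843 %
Step 2: Contribution B = 30/100 * 2.95 % = 0.885 %
Step 3: Blend elongation at break = 3.843 + 0.885 = 4.728 %

4.728 %


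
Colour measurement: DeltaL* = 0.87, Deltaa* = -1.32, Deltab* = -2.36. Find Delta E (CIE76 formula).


Formula: Delta E = sqrt(dL*^2 + da*^2 + db*^2)
Step 1: dL*^2 = 0.87^2 = 0.7569
Step 2: da*^2 = (-1.32)^2 = 1.7424
Step 3: db*^2 = (-2.36)^2 = 5.5696
Step 4: Sum = 0.7569 + 1.7424 + 5.5696 = 8.0689
Step 5: Delta E = sqrt(8.0689) = 2.84

2.84 Delta E


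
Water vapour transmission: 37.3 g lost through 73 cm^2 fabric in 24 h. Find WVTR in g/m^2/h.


Formula: WVTR = mass_loss / (area * time)
Step 1: Convert area: 73 cm^2 = 0.0073 m^2
Step 2: WVTR = 37.3 g / (0.0073 m^2 * 24 h)
Step 3: WVTR = 37.3 / 0.1752 = 212.9 g/m^2/h

212.9 g/m^2/h


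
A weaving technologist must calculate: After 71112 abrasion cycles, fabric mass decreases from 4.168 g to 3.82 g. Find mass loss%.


Formula: Mass loss% = ((m_before - m_after) / m_before) * 100
Step 1: Mass loss = 4.168 - 3.82 = 0.348 g
Step 2: Ratio = 0.348 / 4.168 = 0.0834933
Step 3: Mass loss% = 0.0834933 * 100 = 8.34933% ≈ 8.35%

8.35%


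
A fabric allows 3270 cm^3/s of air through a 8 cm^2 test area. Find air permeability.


Formula: Air Permeability = Airflow / Test Area
AP = 3270 cm^3/s / 8 cm^2
AP = 408.8 cm^3/s/cm^2

408.8 cm^3/s/cm^2


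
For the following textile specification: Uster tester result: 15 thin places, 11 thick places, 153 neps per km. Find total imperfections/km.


Formula: Total = thin places + thick places + neps
Total = 15 + 11 + 153
Total = 179 imperfections/km

179 imperfections/km


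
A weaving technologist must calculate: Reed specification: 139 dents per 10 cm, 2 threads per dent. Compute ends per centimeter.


Formula: EPC = (dents per 10 cm * ends per dent) / 10
Step 1: Total ends per 10 cm = 139 * 2 = 278
Step 2: EPC = 278 / 10 = 27.8 ends/cm

27.8 ends/cm


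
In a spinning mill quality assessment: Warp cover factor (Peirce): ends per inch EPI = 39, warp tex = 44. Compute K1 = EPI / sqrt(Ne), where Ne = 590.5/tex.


Formula: K1 = EPI / sqrt(Ne), with Ne = 590.5 / tex_warp
Step 1: Ne = 590.5 / 44 = 13.42
Step 2: sqrt(Ne) = sqrt(13.42) = 3.6633
Step 3: K1 = 39 / 3.6633 = 10.6

10.6


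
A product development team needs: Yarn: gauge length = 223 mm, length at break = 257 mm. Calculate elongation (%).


Formula: Elongation (%) = ((L_break - L0) / L0) * 100
Step 1: Extension = 257 - 223 = 34 mm
Step 2: Elongation = (34 / 223) * 100
Step 3: Elongation = 0.152466 * 100 = 15.2466% ≈ 15.2%

15.2%


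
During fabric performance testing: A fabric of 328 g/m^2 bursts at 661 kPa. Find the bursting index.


Formula: Bursting Index = Bursting Strength / Fabric GSM
BI = 661 kPa / 328 g/m^2
BI = 2.015 kPa/(g/m^2)

2.015 kPa/(g/m^2)


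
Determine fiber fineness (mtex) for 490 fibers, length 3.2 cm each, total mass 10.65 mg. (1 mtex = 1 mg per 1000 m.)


Formula: fineness (mtex) = mass (mg) / total length (km) = (mass_mg / total_length_m) * 1000
Step 1: Convert fiber length: 3.2 cm = 0.032 m
Step 2: Total fiber length = 490 * 0.032 = 15.68 m
Step 3: Linear density = 10.65 mg / 15.68 m = 0.6792 mg/m
Step 4: fineness = 0.6792 * 1000 = 679.2 mtex

679.2 mtex


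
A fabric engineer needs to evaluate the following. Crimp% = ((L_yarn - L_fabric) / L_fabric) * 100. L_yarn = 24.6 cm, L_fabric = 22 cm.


Formula: Crimp% = ((L_yarn - L_fabric) / L_fabric) * 100
Step 1: Extension = 24.6 - 22 = 2.6 cm
Step 2: Crimp% = (2.6 / 22) * 100
Step 3: Crimp% = 0.118182 * 100 = 11.8182% ≈ 11.8%

11.8%


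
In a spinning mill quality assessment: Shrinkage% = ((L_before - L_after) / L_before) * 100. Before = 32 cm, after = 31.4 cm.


Formula: Shrinkage% = ((L_before - L_after) / L_before) * 100
Step 1: Shrinkage = 32 - 31.4 = 0.6 cm
Step 2: Shrinkage% = (0.6 / 32) * 100
Step 3: Shrinkage% = 0.01875 * 100 = 1.875% ≈ 1.9%

1.9%


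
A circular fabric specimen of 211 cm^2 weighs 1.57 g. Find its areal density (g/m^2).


Formula: GSM = mass_g / area_m2
Step 1: Convert area: 211 cm^2 = 211 / 10000 = 0.0211 m^2
Step 2: GSM = 1.57 g / 0.0211 m^2 = 74.4 g/m^2

74.4 g/m^2


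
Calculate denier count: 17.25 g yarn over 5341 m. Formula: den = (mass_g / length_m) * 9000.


Formula: den = (mass_g / length_m) * 9000
Substituting: den = (17.25 / 5341) * 9000
Intermediate: 17.25 / 5341 = 0.00322973 g/m
den = 0.00322973 * 9000 = 29.1 denier

29.1 denier


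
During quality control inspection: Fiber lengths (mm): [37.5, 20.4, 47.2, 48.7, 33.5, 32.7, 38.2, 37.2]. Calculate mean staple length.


Formula: Mean = sum of lengths / count
Sum = 37.5 + 20.4 + 47.2 + 48.7 + 33.5 + 32.7 + 38.2 + 37.2
Sum = 295.4 mm
Mean = 295.4 / 8 = 36.93 mm

36.93 mm


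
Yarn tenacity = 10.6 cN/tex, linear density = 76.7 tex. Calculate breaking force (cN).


Formula: Breaking force = Tenacity * Linear density
F = 10.6 cN/tex * 76.7 tex
F = 813.02 cN

813.02 cN


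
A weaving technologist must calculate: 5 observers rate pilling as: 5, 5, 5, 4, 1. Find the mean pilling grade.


Formula: Mean = sum / count
Sum = 5 + 5 + 5 + 4 + 1 = 20
Mean = 20 / 5 = 4.0

4.0


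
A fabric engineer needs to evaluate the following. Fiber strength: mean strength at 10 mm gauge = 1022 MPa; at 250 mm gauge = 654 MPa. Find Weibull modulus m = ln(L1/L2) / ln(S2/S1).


Formula: m = ln(L1/L2) / ln(S2/S1)
Step 1: ln(L1/L2) = ln(10/250) = -3.21888
Step 2: S2/S1 = 654/1022 = 0.63992
Step 3: ln(S2/S1) = ln(0.63992) = -0.44641
Step 4: m = -3.21888 / -0.44641 = 7.21

7.21 (Weibull m)


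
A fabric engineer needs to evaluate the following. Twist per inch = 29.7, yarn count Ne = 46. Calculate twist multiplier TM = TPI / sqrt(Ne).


Formula: TM = TPI / sqrt(Ne)
Step 1: sqrt(Ne) = sqrt(46) = 6.7823
Step 2: TM = 29.7 / 6.7823 = 4.38

4.38 TM


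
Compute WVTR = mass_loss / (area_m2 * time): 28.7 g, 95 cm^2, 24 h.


Formula: WVTR = mass_loss / (area * time)
Step 1: Convert area: 95 cm^2 = 0.0095 m^2
Step 2: WVTR = 28.7 g / (0.0095 m^2 * 24 h)
Step 3: WVTR = 28.7 / 0.228 = 125.9 g/m^2/h

125.9 g/m^2/h


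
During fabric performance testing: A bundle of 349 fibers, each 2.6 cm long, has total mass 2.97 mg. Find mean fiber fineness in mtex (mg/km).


Formula: fineness (mtex) = mass (mg) / total length (km) = (mass_mg / total_length_m) * 1000
Step 1: Convert fiber length: 2.6 cm = 0.026 m
Step 2: Total fiber length = 349 * 0.026 = 9.074 m
Step 3: Linear density = 2.97 mg / 9.074 m = 0.3273 mg/m
Step 4: fineness = 0.3273 * 1000 = 327.3 mtex

327.3 mtex


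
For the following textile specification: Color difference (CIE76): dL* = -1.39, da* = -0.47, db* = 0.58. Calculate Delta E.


Formula: Delta E = sqrt(dL*^2 + da*^2 + db*^2)
Step 1: dL*^2 = (-1.39)^2 = 1.9321
Step 2: da*^2 = (-0.47)^2 = 0.2209
Step 3: db*^2 = 0.58^2 = 0.3364
Step 4: Sum = 1.9321 + 0.2209 + 0.3364 = 2.4894
Step 5: Delta E = sqrt(2.4894) = 1.58

1.58 Delta E


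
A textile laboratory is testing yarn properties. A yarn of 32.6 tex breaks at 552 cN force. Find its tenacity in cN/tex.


Formula: Tenacity = Breaking force / Linear density
Tenacity = 552 cN / 32.6 tex
Tenacity = 16.93 cN/tex

16.93 cN/tex


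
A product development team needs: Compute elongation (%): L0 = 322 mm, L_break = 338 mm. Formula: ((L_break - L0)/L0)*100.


Formula: Elongation (%) = ((L_break - L0) / L0) * 100
Step 1: Extension = 338 - 322 = 16 mm
Step 2: Elongation = (16 / 322) * 100
Step 3: Elongation = 0.049689 * 100 = 4.9689% ≈ 5.0%

5.0%


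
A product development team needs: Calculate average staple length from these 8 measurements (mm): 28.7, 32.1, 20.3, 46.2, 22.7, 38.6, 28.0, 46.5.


Formula: Mean = sum of lengths / count
Sum = 28.7 + 32.1 + 20.3 + 46.2 + 22.7 + 38.6 + 28.0 + 46.5
Sum = 263.1 mm
Mean = 263.1 / 8 = 32.89 mm

32.89 mm


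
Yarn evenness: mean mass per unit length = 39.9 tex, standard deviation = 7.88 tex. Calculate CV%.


Formula: CV% = (standard deviation / mean) * 100
Step 1: Ratio = 7.88 / 39.9 = 0.197494
Step 2: CV% = 0.197494 * 100 = 19.7494% ≈ 19.7%

19.7%


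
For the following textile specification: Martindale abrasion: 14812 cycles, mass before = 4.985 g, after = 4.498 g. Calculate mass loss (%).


Formula: Mass loss% = ((m_before - m_after) / m_before) * 100
Step 1: Mass loss = 4.985 - 4.498 = 0.487 g
Step 2: Ratio = 0.487 / 4.985 = 0.0976931
Step 3: Mass loss% = 0.0976931 * 100 = 9.76931% ≈ 9.77%

9.77%


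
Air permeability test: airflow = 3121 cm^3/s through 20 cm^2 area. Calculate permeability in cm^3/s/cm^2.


Formula: Air Permeability = Airflow / Test Area
AP = 3121 cm^3/s / 20 cm^2
AP = 156.1 cm^3/s/cm^2

156.1 cm^3/s/cm^2


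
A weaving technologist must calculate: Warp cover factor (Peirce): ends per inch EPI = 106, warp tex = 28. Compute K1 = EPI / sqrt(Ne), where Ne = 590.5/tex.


Formula: K1 = EPI / sqrt(Ne), with Ne = 590.5 / tex_warp
Step 1: Ne = 590.5 / 28 = 21.089
Step 2: sqrt(Ne) = sqrt(21.089) = 4.5923
Step 3: K1 = 106 / 4.5923 = 23.1

23.1


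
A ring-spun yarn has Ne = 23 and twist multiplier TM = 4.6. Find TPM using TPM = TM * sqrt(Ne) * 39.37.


Formula: TPM = TM * sqrt(Ne) * 39.37
Step 1: sqrt(Ne) = sqrt(23) = 4.7958
Step 2: TM * sqrt(Ne) = 4.6 * 4.7958 = 22.0607
Step 3: TPM = 22.0607 * 39.37 = 869 twists/m

869 twists/m


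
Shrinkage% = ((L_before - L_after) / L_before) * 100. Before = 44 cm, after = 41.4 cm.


Formula: Shrinkage% = ((L_before - L_after) / L_before) * 100
Step 1: Shrinkage = 44 - 41.4 = 2.6 cm
Step 2: Shrinkage% = (2.6 / 44) * 100
Step 3: Shrinkage% = 0.059091 * 100 = 5.9091% ≈ 5.9%

5.9%


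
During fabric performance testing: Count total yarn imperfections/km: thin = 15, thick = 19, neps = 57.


Formula: Total = thin places + thick places + neps
Total = 15 + 19 + 57
Total = 91 imperfections/km

91 imperfections/km


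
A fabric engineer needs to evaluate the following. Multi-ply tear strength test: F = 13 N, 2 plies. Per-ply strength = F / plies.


Formula: Per-ply strength = Total force / Number of plies
Per-ply = 13 N / 2
Per-ply = 6.5 N

6.5 N


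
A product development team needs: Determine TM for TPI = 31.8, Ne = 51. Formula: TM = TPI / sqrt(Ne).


Formula: TM = TPI / sqrt(Ne)
Step 1: sqrt(Ne) = sqrt(51) = 7.1414
Step 2: TM = 31.8 / 7.1414 = 4.45

4.45 TM


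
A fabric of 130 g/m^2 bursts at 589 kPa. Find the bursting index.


Formula: Bursting Index = Bursting Strength / Fabric GSM
BI = 589 kPa / 130 g/m^2
BI = 4.531 kPa/(g/m^2)

4.531 kPa/(g/m^2)


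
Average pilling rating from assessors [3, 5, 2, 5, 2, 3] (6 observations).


Formula: Mean = sum / count
Sum = 3 + 5 + 2 + 5 + 2 + 3 = 20
Mean = 20 / 6 = 3.3

3.3


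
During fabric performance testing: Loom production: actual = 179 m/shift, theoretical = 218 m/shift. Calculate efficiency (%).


Formula: Efficiency% = (Actual output / Theoretical output) * 100
Efficiency% = (179 / 218) * 100
Efficiency% = 0.821101 * 100 = 82.1101% ≈ 82.1%

82.1%


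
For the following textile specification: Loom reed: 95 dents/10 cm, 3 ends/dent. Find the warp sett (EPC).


Formula: EPC = (dents per 10 cm * ends per dent) / 10
Step 1: Total ends per 10 cm = 95 * 3 = 285
Step 2: EPC = 285 / 10 = 28.5 ends/cm

28.5 ends/cm


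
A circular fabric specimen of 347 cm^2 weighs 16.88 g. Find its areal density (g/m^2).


Formula: GSM = mass_g / area_m2
Step 1: Convert area: 347 cm^2 = 347 / 10000 = 0.0347 m^2
Step 2: GSM = 16.88 g / 0.0347 m^2 = 486.5 g/m^2

486.5 g/m^2


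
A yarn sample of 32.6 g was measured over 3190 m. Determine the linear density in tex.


Formula: Tex = (mass_g / length_m) * 1000
Substituting: Tex = (32.6 / 3190) * 1000
Intermediate: 32.6 / 3190 = 0.01021944 g/m
Tex = 0.01021944 * 1000 = 10.22 tex

10.22 tex


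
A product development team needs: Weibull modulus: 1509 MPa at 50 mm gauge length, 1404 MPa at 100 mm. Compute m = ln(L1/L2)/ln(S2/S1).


Formula: m = ln(L1/L2) / ln(S2/S1)
Step 1: ln(L1/L2) = ln(50/100) = -0.69315
Step 2: S2/S1 = 1404/1509 = 0.93042
Step 3: ln(S2/S1) = ln(0.93042) = -0.07212
Step 4: m = -0.69315 / -0.07212 = 9.61

9.61 (Weibull m)


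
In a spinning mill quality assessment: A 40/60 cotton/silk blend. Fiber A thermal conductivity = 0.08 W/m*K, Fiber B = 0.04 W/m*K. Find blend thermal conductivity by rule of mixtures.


Formula: Blend property = (fraction_A * property_A) + (fraction_B * property_B)
Step 1: Contribution A = 40/100 * 0.08 W/m*K = 0.032 W/m*K
Step 2: Contribution B = 60/100 * 0.04 W/m*K = 0.024 W/m*K
Step 3: Blend thermal conductivity = 0.032 + 0.024 = 0.056 W/m*K

0.056 W/m*K


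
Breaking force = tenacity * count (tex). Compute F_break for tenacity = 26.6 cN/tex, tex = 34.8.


Formula: Breaking force = Tenacity * Linear density
F = 26.6 cN/tex * 34.8 tex
F = 925.68 cN

925.68 cN


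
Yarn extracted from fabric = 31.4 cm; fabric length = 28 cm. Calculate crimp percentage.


Formula: Crimp% = ((L_yarn - L_fabric) / L_fabric) * 100
Step 1: Extension = 31.4 - 28 = 3.4 cm
Step 2: Crimp% = (3.4 / 28) * 100
Step 3: Crimp% = 0.121429 * 100 = 12.1429% ≈ 12.1%

12.1%


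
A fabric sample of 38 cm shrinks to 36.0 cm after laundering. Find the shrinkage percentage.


Formula: Shrinkage% = ((L_before - L_after) / L_before) * 100
Step 1: Shrinkage = 38 - 36.0 = 2.0 cm
Step 2: Shrinkage% = (2.0 / 38) * 100
Step 3: Shrinkage% = 0.052632 * 100 = 5.2632% ≈ 5.3%

5.3%


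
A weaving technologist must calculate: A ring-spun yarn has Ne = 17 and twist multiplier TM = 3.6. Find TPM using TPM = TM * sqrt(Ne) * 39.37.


Formula: TPM = TM * sqrt(Ne) * 39.37
Step 1: sqrt(Ne) = sqrt(17) = 4.1231
Step 2: TM * sqrt(Ne) = 3.6 * 4.1231 = 14.8432
Step 3: TPM = 14.8432 * 39.37 = 584 twists/m

584 twists/m


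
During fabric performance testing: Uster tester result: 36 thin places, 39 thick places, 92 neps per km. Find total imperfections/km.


Formula: Total = thin places + thick places + neps
Total = 36 + 39 + 92
Total = 167 imperfections/km

167 imperfections/km


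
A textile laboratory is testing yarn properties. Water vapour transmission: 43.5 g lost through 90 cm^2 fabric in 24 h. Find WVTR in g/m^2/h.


Formula: WVTR = mass_loss / (area * time)
Step 1: Convert area: 90 cm^2 = 0.009 m^2
Step 2: WVTR = 43.5 g / (0.009 m^2 * 24 h)
Step 3: WVTR = 43.5 / 0.216 = 201.4 g/m^2/h

201.4 g/m^2/h


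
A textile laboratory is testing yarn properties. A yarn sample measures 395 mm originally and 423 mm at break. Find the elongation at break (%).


Formula: Elongation (%) = ((L_break - L0) / L0) * 100
Step 1: Extension = 423 - 395 = 28 mm
Step 2: Elongation = (28 / 395) * 100
Step 3: Elongation = 0.070886 * 100 = 7.0886% ≈ 7.1%

7.1%


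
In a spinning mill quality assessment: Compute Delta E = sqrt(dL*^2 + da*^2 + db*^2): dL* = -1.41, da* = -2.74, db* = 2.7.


Formula: Delta E = sqrt(dL*^2 + da*^2 + db*^2)
Step 1: dL*^2 = (-1.41)^2 = 1.9881
Step 2: da*^2 = (-2.74)^2 = 7.5076
Step 3: db*^2 = 2.7^2 = 7.29
Step 4: Sum = 1.9881 + 7.5076 + 7.29 = 16.7857
Step 5: Delta E = sqrt(16.7857) = 4.1

4.1 Delta E


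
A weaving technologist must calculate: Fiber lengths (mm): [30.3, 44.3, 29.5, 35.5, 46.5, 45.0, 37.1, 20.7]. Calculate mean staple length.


Formula: Mean = sum of lengths / count
Sum = 30.3 + 44.3 + 29.5 + 35.5 + 46.5 + 45.0 + 37.1 + 20.7
Sum = 288.9 mm
Mean = 288.9 / 8 = 36.11 mm

36.11 mm


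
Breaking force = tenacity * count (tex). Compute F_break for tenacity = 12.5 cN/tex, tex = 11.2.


Formula: Breaking force = Tenacity * Linear density
F = 12.5 cN/tex * 11.2 tex
F = 140.00 cN

140.00 cN


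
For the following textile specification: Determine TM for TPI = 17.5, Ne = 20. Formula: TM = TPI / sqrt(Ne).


Formula: TM = TPI / sqrt(Ne)
Step 1: sqrt(Ne) = sqrt(20) = 4.4721
Step 2: TM = 17.5 / 4.4721 = 3.91

3.91 TM


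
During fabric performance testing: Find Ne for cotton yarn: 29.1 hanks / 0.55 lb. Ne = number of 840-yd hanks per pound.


Formula: Ne = hanks / mass_lb
Substituting: Ne = 29.1 / 0.55
Ne = 52.9

52.9 Ne


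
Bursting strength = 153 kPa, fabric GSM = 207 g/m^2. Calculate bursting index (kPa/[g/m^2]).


Formula: Bursting Index = Bursting Strength / Fabric GSM
BI = 153 kPa / 207 g/m^2
BI = 0.739 kPa/(g/m^2)

0.739 kPa/(g/m^2)


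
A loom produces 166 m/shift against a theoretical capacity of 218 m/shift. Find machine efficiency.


Formula: Efficiency% = (Actual output / Theoretical output) * 100
Efficiency% = (166 / 218) * 100
Efficiency% = 0.761468 * 100 = 76.1468% ≈ 76.1%

76.1%


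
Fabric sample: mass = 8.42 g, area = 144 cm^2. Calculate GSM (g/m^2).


Formula: GSM = mass_g / area_m2
Step 1: Convert area: 144 cm^2 = 144 / 10000 = 0.0144 m^2
Step 2: GSM = 8.42 g / 0.0144 m^2 = 584.7 g/m^2

584.7 g/m^2


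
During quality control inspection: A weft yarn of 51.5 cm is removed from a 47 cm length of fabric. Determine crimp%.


Formula: Crimp% = ((L_yarn - L_fabric) / L_fabric) * 100
Step 1: Extension = 51.5 - 47 = 4.5 cm
Step 2: Crimp% = (4.5 / 47) * 100
Step 3: Crimp% = 0.095745 * 100 = 9.5745% ≈ 9.6%

9.6%


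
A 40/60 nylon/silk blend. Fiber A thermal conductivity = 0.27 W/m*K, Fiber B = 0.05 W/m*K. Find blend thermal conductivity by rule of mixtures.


Formula: Blend property = (fraction_A * property_A) + (fraction_B * property_B)
Step 1: Contribution A = 40/100 * 0.27 W/m*K = 0.108 W/m*K
Step 2: Contribution B = 60/100 * 0.05 W/m*K = 0.03 W/m*K
Step 3: Blend thermal conductivity = 0.108 + 0.03 = 0.138 W/m*K

0.138 W/m*K


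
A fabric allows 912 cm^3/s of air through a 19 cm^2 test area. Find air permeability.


Formula: Air Permeability = Airflow / Test Area
AP = 912 cm^3/s / 19 cm^2
AP = 48.0 cm^3/s/cm^2

48.0 cm^3/s/cm^2


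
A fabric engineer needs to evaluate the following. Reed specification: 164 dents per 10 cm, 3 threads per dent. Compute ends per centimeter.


Formula: EPC = (dents per 10 cm * ends per dent) / 10
Step 1: Total ends per 10 cm = 164 * 3 = 492
Step 2: EPC = 492 / 10 = 49.2 ends/cm

49.2 ends/cm


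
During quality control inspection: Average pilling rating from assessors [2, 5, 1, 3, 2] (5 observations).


Formula: Mean = sum / count
Sum = 2 + 5 + 1 + 3 + 2 = 13
Mean = 13 / 5 = 2.6

2.6


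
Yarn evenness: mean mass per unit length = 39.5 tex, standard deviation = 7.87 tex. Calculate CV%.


Formula: CV% = (standard deviation / mean) * 100
Step 1: Ratio = 7.87 / 39.5 = 0.199241
Step 2: CV% = 0.199241 * 100 = 19.9241% ≈ 19.9%

19.9%


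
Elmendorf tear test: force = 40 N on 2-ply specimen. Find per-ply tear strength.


Formula: Per-ply strength = Total force / Number of plies
Per-ply = 40 N / 2
Per-ply = 20 N

20 N


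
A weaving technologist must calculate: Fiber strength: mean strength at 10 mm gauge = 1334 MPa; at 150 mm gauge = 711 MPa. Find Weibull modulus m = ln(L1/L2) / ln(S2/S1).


Formula: m = ln(L1/L2) / ln(S2/S1)
Step 1: ln(L1/L2) = ln(10/150) = -2.70805
Step 2: S2/S1 = 711/1334 = 0.53298
Step 3: ln(S2/S1) = ln(0.53298) = -0.62927
Step 4: m = -2.70805 / -0.62927 = 4.30

4.30 (Weibull m)


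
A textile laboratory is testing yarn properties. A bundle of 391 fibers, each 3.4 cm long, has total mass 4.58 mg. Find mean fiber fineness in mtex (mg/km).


Formula: fineness (mtex) = mass (mg) / total length (km) = (mass_mg / total_length_m) * 1000
Step 1: Convert fiber length: 3.4 cm = 0.034 m
Step 2: Total fiber length = 391 * 0.034 = 13.294 m
Step 3: Linear density = 4.58 mg / 13.294 m = 0.3445 mg/m
Step 4: fineness = 0.3445 * 1000 = 344.5 mtex

344.5 mtex


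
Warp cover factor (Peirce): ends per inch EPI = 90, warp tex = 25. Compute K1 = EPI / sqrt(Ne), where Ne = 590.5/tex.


Formula: K1 = EPI / sqrt(Ne), with Ne = 590.5 / tex_warp
Step 1: Ne = 590.5 / 25 = 23.62
Step 2: sqrt(Ne) = sqrt(23.62) = 4.86
Step 3: K1 = 90 / 4.86 = 18.5

18.5


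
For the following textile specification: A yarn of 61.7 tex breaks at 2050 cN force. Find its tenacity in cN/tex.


Formula: Tenacity = Breaking force / Linear density
Tenacity = 2050 cN / 61.7 tex
Tenacity = 33.23 cN/tex

33.23 cN/tex


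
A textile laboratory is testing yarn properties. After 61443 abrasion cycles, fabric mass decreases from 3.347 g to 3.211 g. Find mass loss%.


Formula: Mass loss% = ((m_before - m_after) / m_before) * 100
Step 1: Mass loss = 3.347 - 3.211 = 0.136 g
Step 2: Ratio = 0.136 / 3.347 = 0.0406334
Step 3: Mass loss% = 0.0406334 * 100 = 4.06334% ≈ 4.06%

4.06%


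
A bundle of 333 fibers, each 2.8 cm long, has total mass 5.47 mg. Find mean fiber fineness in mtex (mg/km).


Formula: fineness (mtex) = mass (mg) / total length (km) = (mass_mg / total_length_m) * 1000
Step 1: Convert fiber length: 2.8 cm = 0.028 m
Step 2: Total fiber length = 333 * 0.028 = 9.324 m
Step 3: Linear density = 5.47 mg / 9.324 m = 0.5867 mg/m
Step 4: fineness = 0.5867 * 1000 = 586.7 mtex

586.7 mtex


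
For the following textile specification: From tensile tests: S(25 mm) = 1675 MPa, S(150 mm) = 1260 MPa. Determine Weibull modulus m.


Formula: m = ln(L1/L2) / ln(S2/S1)
Step 1: ln(L1/L2) = ln(25/150) = -1.79176
Step 2: S2/S1 = 1260/1675 = 0.75224
Step 3: ln(S2/S1) = ln(0.75224) = -0.28470
Step 4: m = -1.79176 / -0.28470 = 6.29

6.29 (Weibull m)


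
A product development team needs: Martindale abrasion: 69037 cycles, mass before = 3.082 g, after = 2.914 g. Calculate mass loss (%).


Formula: Mass loss% = ((m_before - m_after) / m_before) * 100
Step 1: Mass loss = 3.082 - 2.914 = 0.168 g
Step 2: Ratio = 0.168 / 3.082 = 0.0545101
Step 3: Mass loss% = 0.0545101 * 100 = 5.45101% ≈ 5.45%

5.45%


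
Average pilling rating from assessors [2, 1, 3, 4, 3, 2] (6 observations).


Formula: Mean = sum / count
Sum = 2 + 1 + 3 + 4 + 3 + 2 = 15
Mean = 15 / 6 = 2.5

2.5


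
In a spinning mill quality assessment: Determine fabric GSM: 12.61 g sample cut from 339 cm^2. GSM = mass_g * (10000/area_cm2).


Formula: GSM = mass_g / area_m2
Step 1: Convert area: 339 cm^2 = 339 / 10000 = 0.0339 m^2
Step 2: GSM = 12.61 g / 0.0339 m^2 = 372.0 g/m^2

372.0 g/m^2


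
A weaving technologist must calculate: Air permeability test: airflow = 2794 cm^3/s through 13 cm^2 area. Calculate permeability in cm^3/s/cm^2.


Formula: Air Permeability = Airflow / Test Area
AP = 2794 cm^3/s / 13 cm^2
AP = 214.9 cm^3/s/cm^2

214.9 cm^3/s/cm^2


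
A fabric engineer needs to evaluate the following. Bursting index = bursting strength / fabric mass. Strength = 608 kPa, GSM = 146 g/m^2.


Formula: Bursting Index = Bursting Strength / Fabric GSM
BI = 608 kPa / 146 g/m^2
BI = 4.164 kPa/(g/m^2)

4.164 kPa/(g/m^2)


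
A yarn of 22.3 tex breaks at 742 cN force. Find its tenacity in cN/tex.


Formula: Tenacity = Breaking force / Linear density
Tenacity = 742 cN / 22.3 tex
Tenacity = 33.27 cN/tex

33.27 cN/tex


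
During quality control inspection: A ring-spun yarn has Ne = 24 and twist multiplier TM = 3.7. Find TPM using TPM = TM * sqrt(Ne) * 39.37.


Formula: TPM = TM * sqrt(Ne) * 39.37
Step 1: sqrt(Ne) = sqrt(24) = 4.899
Step 2: TM * sqrt(Ne) = 3.7 * 4.899 = 18.1263
Step 3: TPM = 18.1263 * 39.37 = 714 twists/m

714 twists/m


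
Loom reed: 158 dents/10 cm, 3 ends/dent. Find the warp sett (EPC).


Formula: EPC = (dents per 10 cm * ends per dent) / 10
Step 1: Total ends per 10 cm = 158 * 3 = 474
Step 2: EPC = 474 / 10 = 47.4 ends/cm

47.4 ends/cm


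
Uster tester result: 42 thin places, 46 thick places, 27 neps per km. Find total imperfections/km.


Formula: Total = thin places + thick places + neps
Total = 42 + 46 + 27
Total = 115 imperfections/km

115 imperfections/km


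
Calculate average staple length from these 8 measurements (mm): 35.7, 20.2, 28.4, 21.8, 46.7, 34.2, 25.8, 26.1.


Formula: Mean = sum of lengths / count
Sum = 35.7 + 20.2 + 28.4 + 21.8 + 46.7 + 34.2 + 25.8 + 26.1
Sum = 238.9 mm
Mean = 238.9 / 8 = 29.86 mm

29.86 mm


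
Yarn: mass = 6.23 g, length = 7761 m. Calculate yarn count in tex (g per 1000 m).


Formula: Tex = (mass_g / length_m) * 1000
Substituting: Tex = (6.23 / 7761) * 1000
Intermediate: 6.23 / 7761 = 0.00080273 g/m
Tex = 0.00080273 * 1000 = 0.80 tex

0.80 tex


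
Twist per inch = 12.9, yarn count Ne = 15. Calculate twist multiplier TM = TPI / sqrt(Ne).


Formula: TM = TPI / sqrt(Ne)
Step 1: sqrt(Ne) = sqrt(15) = 3.873
Step 2: TM = 12.9 / 3.873 = 3.33

3.33 TM


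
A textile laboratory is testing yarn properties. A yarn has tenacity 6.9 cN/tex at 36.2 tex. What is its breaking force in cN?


Formula: Breaking force = Tenacity * Linear density
F = 6.9 cN/tex * 36.2 tex
F = 249.78 cN

249.78 cN


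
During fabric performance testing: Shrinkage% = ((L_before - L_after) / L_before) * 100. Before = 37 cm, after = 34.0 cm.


Formula: Shrinkage% = ((L_before - L_after) / L_before) * 100
Step 1: Shrinkage = 37 - 34.0 = 3.0 cm
Step 2: Shrinkage% = (3.0 / 37) * 100
Step 3: Shrinkage% = 0.081081 * 100 = 8.1081% ≈ 8.1%

8.1%


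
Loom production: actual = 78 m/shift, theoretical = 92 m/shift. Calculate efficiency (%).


Formula: Efficiency% = (Actual output / Theoretical output) * 100
Efficiency% = (78 / 92) * 100
Efficiency% = 0.847826 * 100 = 84.7826% ≈ 84.8%

84.8%


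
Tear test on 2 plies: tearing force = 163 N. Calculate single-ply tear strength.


Formula: Per-ply strength = Total force / Number of plies
Per-ply = 163 N / 2
Per-ply = 81.5 N

81.5 N


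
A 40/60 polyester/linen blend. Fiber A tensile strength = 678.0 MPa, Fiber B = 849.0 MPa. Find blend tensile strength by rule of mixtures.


Formula: Blend property = (fraction_A * property_A) + (fraction_B * property_B)
Step 1: Contribution A = 40/100 * 678.0 MPa = 271.2 MPa
Step 2: Contribution B = 60/100 * 849.0 MPa = 509.4 MPa
Step 3: Blend tensile strength = 271.2 + 509.4 = 780.6 MPa

780.6 MPa


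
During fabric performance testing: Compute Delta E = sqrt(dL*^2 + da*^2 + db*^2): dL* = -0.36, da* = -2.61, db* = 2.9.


Formula: Delta E = sqrt(dL*^2 + da*^2 + db*^2)
Step 1: dL*^2 = (-0.36)^2 = 0.1296
Step 2: da*^2 = (-2.61)^2 = 6.8121
Step 3: db*^2 = 2.9^2 = 8.41
Step 4: Sum = 0.1296 + 6.8121 + 8.41 = 15.3517
Step 5: Delta E = sqrt(15.3517) = 3.92

3.92 Delta E


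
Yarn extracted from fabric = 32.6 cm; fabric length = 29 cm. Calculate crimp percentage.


Formula: Crimp% = ((L_yarn - L_fabric) / L_fabric) * 100
Step 1: Extension = 32.6 - 29 = 3.6 cm
Step 2: Crimp% = (3.6 / 29) * 100
Step 3: Crimp% = 0.124138 * 100 = 12.4138% ≈ 12.4%

12.4%


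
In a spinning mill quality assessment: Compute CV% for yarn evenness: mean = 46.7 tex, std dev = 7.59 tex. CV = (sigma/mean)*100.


Formula: CV% = (standard deviation / mean) * 100
Step 1: Ratio = 7.59 / 46.7 = 0.162527
Step 2: CV% = 0.162527 * 100 = 16.2527% ≈ 16.3%

16.3%
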